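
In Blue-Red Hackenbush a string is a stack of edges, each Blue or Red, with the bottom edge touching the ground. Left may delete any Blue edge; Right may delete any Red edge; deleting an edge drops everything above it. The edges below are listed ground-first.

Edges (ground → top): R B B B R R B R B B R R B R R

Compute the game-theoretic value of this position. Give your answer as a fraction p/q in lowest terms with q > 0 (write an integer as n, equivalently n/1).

-3383/16384

v(R) = { — | 0 } ⇒ -1
v(RB) = { -1 | 0 } ⇒ -1/2
v(RBB) = { -1,-1/2 | 0 } ⇒ -1/4
v(RBBB) = { -1,-1/2,-1/4 | 0 } ⇒ -1/8
v(RBBBR) = { -1,-1/2,-1/4 | -1/8,0 } ⇒ -3/16
v(RBBBRR) = { -1,-1/2,-1/4 | -3/16,-1/8,0 } ⇒ -7/32
v(RBBBRRB) = { -1,-1/2,-1/4,-7/32 | -3/16,-1/8,0 } ⇒ -13/64
v(RBBBRRBR) = { -1,-1/2,-1/4,-7/32 | -13/64,-3/16,-1/8,0 } ⇒ -27/128
v(RBBBRRBRB) = { -1,-1/2,-1/4,-7/32,-27/128 | -13/64,-3/16,-1/8,0 } ⇒ -53/256
v(RBBBRRBRBB) = { -1,-1/2,-1/4,-7/32,-27/128,-53/256 | -13/64,-3/16,-1/8,0 } ⇒ -105/512
v(RBBBRRBRBBR) = { -1,-1/2,-1/4,-7/32,-27/128,-53/256 | -105/512,-13/64,-3/16,-1/8,0 } ⇒ -211/1024
v(RBBBRRBRBBRR) = { -1,-1/2,-1/4,-7/32,-27/128,-53/256 | -211/1024,-105/512,-13/64,-3/16,-1/8,0 } ⇒ -423/2048
v(RBBBRRBRBBRRB) = { -1,-1/2,-1/4,-7/32,-27/128,-53/256,-423/2048 | -211/1024,-105/512,-13/64,-3/16,-1/8,0 } ⇒ -845/4096
v(RBBBRRBRBBRRBR) = { -1,-1/2,-1/4,-7/32,-27/128,-53/256,-423/2048 | -845/4096,-211/1024,-105/512,-13/64,-3/16,-1/8,0 } ⇒ -1691/8192
v(RBBBRRBRBBRRBRR) = { -1,-1/2,-1/4,-7/32,-27/128,-53/256,-423/2048 | -1691/8192,-845/4096,-211/1024,-105/512,-13/64,-3/16,-1/8,0 } ⇒ -3383/16384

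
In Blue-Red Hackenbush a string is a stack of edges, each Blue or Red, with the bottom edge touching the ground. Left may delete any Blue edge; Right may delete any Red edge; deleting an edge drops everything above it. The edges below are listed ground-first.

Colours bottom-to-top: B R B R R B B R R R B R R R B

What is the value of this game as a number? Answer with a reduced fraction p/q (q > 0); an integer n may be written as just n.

9763/16384

v(B) = { 0 | none } → 1
v(BR) = { 0 | 1 } → 1/2
v(BRB) = { 0, 1/2 | 1 } → 3/4
v(BRBR) = { 0, 1/2 | 3/4, 1 } → 5/8
v(BRBRR) = { 0, 1/2 | 5/8, 3/4, 1 } → 9/16
v(BRBRRB) = { 0, 1/2, 9/16 | 5/8, 3/4, 1 } → 19/32
v(BRBRRBB) = { 0, 1/2, 9/16, 19/32 | 5/8, 3/4, 1 } → 39/64
v(BRBRRBBR) = { 0, 1/2, 9/16, 19/32 | 39/64, 5/8, 3/4, 1 } → 77/128
v(BRBRRBBRR) = { 0, 1/2, 9/16, 19/32 | 77/128, 39/64, 5/8, 3/4, 1 } → 153/256
v(BRBRRBBRRR) = { 0, 1/2, 9/16, 19/32 | 153/256, 77/128, 39/64, 5/8, 3/4, 1 } → 305/512
v(BRBRRBBRRRB) = { 0, 1/2, 9/16, 19/32, 305/512 | 153/256, 77/128, 39/64, 5/8, 3/4, 1 } → 611/1024
v(BRBRRBBRRRBR) = { 0, 1/2, 9/16, 19/32, 305/512 | 611/1024, 153/256, 77/128, 39/64, 5/8, 3/4, 1 } → 1221/2048
v(BRBRRBBRRRBRR) = { 0, 1/2, 9/16, 19/32, 305/512 | 1221/2048, 611/1024, 153/256, 77/128, 39/64, 5/8, 3/4, 1 } → 2441/4096
v(BRBRRBBRRRBRRR) = { 0, 1/2, 9/16, 19/32, 305/512 | 2441/4096, 1221/2048, 611/1024, 153/256, 77/128, 39/64, 5/8, 3/4, 1 } → 4881/8192
v(BRBRRBBRRRBRRRB) = { 0, 1/2, 9/16, 19/32, 305/512, 4881/8192 | 2441/4096, 1221/2048, 611/1024, 153/256, 77/128, 39/64, 5/8, 3/4, 1 } → 9763/16384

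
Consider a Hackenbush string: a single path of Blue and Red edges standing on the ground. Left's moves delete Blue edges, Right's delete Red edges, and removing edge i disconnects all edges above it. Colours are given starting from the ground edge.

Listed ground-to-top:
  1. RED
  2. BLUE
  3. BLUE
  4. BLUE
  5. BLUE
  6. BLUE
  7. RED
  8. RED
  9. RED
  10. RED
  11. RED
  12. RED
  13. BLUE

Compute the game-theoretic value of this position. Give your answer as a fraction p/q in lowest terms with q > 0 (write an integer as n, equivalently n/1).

-253/4096

Build G(s[:k]) for k = 1..13, string s = RED BLUE BLUE BLUE BLUE BLUE RED RED RED RED RED RED BLUE.
R: Left { · }, Right { 0 } -> simplest -1
RB: Left { -1 }, Right { 0 } -> simplest -1/2
RBB: Left { -1 -1/2 }, Right { 0 } -> simplest -1/4
RBBB: Left { -1 -1/2 -1/4 }, Right { 0 } -> simplest -1/8
RBBBB: Left { -1 -1/2 -1/4 -1/8 }, Right { 0 } -> simplest -1/16
RBBBBB: Left { -1 -1/2 -1/4 -1/8 -1/16 }, Right { 0 } -> simplest -1/32
RBBBBBR: Left { -1 -1/2 -1/4 -1/8 -1/16 }, Right { -1/32 0 } -> simplest -3/64
RBBBBBRR: Left { -1 -1/2 -1/4 -1/8 -1/16 }, Right { -3/64 -1/32 0 } -> simplest -7/128
RBBBBBRRR: Left { -1 -1/2 -1/4 -1/8 -1/16 }, Right { -7/128 -3/64 -1/32 0 } -> simplest -15/256
RBBBBBRRRR: Left { -1 -1/2 -1/4 -1/8 -1/16 }, Right { -15/256 -7/128 -3/64 -1/32 0 } -> simplest -31/512
RBBBBBRRRRR: Left { -1 -1/2 -1/4 -1/8 -1/16 }, Right { -31/512 -15/256 -7/128 -3/64 -1/32 0 } -> simplest -63/1024
RBBBBBRRRRRR: Left { -1 -1/2 -1/4 -1/8 -1/16 }, Right { -63/1024 -31/512 -15/256 -7/128 -3/64 -1/32 0 } -> simplest -127/2048
RBBBBBRRRRRRB: Left { -1 -1/2 -1/4 -1/8 -1/16 -127/2048 }, Right { -63/1024 -31/512 -15/256 -7/128 -3/64 -1/32 0 } -> simplest -253/4096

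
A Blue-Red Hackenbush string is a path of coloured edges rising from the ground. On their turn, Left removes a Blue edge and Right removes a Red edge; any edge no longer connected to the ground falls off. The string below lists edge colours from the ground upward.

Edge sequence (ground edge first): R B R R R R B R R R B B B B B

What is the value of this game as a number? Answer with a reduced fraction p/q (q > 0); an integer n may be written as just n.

val_1 [R]  L=[·]  R=[0]  -> -1
val_2 [RB]  L=[-1]  R=[0]  -> -1/2
val_3 [RBR]  L=[-1]  R=[-1/2; 0]  -> -3/4
val_4 [RBRR]  L=[-1]  R=[-3/4; -1/2; 0]  -> -7/8
val_5 [RBRRR]  L=[-1]  R=[-7/8; -3/4; -1/2; 0]  -> -15/16
val_6 [RBRRRR]  L=[-1]  R=[-15/16; -7/8; -3/4; -1/2; 0]  -> -31/32
val_7 [RBRRRRB]  L=[-1; -31/32]  R=[-15/16; -7/8; -3/4; -1/2; 0]  -> -61/64
val_8 [RBRRRRBR]  L=[-1; -31/32]  R=[-61/64; -15/16; -7/8; -3/4; -1/2; 0]  -> -123/128
val_9 [RBRRRRBRR]  L=[-1; -31/32]  R=[-123/128; -61/64; -15/16; -7/8; -3/4; -1/2; 0]  -> -247/256
val_10 [RBRRRRBRRR]  L=[-1; -31/32]  R=[-247/256; -123/128; -61/64; -15/16; -7/8; -3/4; -1/2; 0]  -> -495/512
val_11 [RBRRRRBRRRB]  L=[-1; -31/32; -495/512]  R=[-247/256; -123/128; -61/64; -15/16; -7/8; -3/4; -1/2; 0]  -> -989/1024
val_12 [RBRRRRBRRRBB]  L=[-1; -31/32; -495/512; -989/1024]  R=[-247/256; -123/128; -61/64; -15/16; -7/8; -3/4; -1/2; 0]  -> -1977/2048
val_13 [RBRRRRBRRRBBB]  L=[-1; -31/32; -495/512; -989/1024; -1977/2048]  R=[-247/256; -123/128; -61/64; -15/16; -7/8; -3/4; -1/2; 0]  -> -3953/4096
val_14 [RBRRRRBRRRBBBB]  L=[-1; -31/32; -495/512; -989/1024; -1977/2048; -3953/4096]  R=[-247/256; -123/128; -61/64; -15/16; -7/8; -3/4; -1/2; 0]  -> -7905/8192
val_15 [RBRRRRBRRRBBBBB]  L=[-1; -31/32; -495/512; -989/1024; -1977/2048; -3953/4096; -7905/8192]  R=[-247/256; -123/128; -61/64; -15/16; -7/8; -3/4; -1/2; 0]  -> -15809/16384

-15809/16384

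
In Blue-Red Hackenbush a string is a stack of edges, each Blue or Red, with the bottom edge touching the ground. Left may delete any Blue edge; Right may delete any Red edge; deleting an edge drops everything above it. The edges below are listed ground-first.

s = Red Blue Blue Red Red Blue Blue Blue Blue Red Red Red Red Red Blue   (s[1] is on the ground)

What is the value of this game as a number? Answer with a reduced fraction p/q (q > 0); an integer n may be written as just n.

value(R) = {  | 0 } ⇒ -1
value(RB) = { -1 | 0 } ⇒ -1/2
value(RBB) = { -1; -1/2 | 0 } ⇒ -1/4
value(RBBR) = { -1; -1/2 | -1/4; 0 } ⇒ -3/8
value(RBBRR) = { -1; -1/2 | -3/8; -1/4; 0 } ⇒ -7/16
value(RBBRRB) = { -1; -1/2; -7/16 | -3/8; -1/4; 0 } ⇒ -13/32
value(RBBRRBB) = { -1; -1/2; -7/16; -13/32 | -3/8; -1/4; 0 } ⇒ -25/64
value(RBBRRBBB) = { -1; -1/2; -7/16; -13/32; -25/64 | -3/8; -1/4; 0 } ⇒ -49/128
value(RBBRRBBBB) = { -1; -1/2; -7/16; -13/32; -25/64; -49/128 | -3/8; -1/4; 0 } ⇒ -97/256
value(RBBRRBBBBR) = { -1; -1/2; -7/16; -13/32; -25/64; -49/128 | -97/256; -3/8; -1/4; 0 } ⇒ -195/512
value(RBBRRBBBBRR) = { -1; -1/2; -7/16; -13/32; -25/64; -49/128 | -195/512; -97/256; -3/8; -1/4; 0 } ⇒ -391/1024
value(RBBRRBBBBRRR) = { -1; -1/2; -7/16; -13/32; -25/64; -49/128 | -391/1024; -195/512; -97/256; -3/8; -1/4; 0 } ⇒ -783/2048
value(RBBRRBBBBRRRR) = { -1; -1/2; -7/16; -13/32; -25/64; -49/128 | -783/2048; -391/1024; -195/512; -97/256; -3/8; -1/4; 0 } ⇒ -1567/4096
value(RBBRRBBBBRRRRR) = { -1; -1/2; -7/16; -13/32; -25/64; -49/128 | -1567/4096; -783/2048; -391/1024; -195/512; -97/256; -3/8; -1/4; 0 } ⇒ -3135/8192
value(RBBRRBBBBRRRRRB) = { -1; -1/2; -7/16; -13/32; -25/64; -49/128; -3135/8192 | -1567/4096; -783/2048; -391/1024; -195/512; -97/256; -3/8; -1/4; 0 } ⇒ -6269/16384

-6269/16384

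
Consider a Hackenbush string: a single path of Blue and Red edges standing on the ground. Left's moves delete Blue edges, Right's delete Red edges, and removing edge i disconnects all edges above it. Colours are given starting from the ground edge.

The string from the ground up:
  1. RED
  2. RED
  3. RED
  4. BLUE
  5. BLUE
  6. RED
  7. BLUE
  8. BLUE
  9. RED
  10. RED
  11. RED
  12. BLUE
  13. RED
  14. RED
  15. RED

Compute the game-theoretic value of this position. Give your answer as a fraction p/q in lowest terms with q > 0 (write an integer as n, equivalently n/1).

-9455/4096

step 1: add RED to get R; options L={ — } R={ 0 } gives -1
step 2: add RED to get RR; options L={ — } R={ -1; 0 } gives -2
step 3: add RED to get RRR; options L={ — } R={ -2; -1; 0 } gives -3
step 4: add BLUE to get RRRB; options L={ -3 } R={ -2; -1; 0 } gives -5/2
step 5: add BLUE to get RRRBB; options L={ -3; -5/2 } R={ -2; -1; 0 } gives -9/4
step 6: add RED to get RRRBBR; options L={ -3; -5/2 } R={ -9/4; -2; -1; 0 } gives -19/8
step 7: add BLUE to get RRRBBRB; options L={ -3; -5/2; -19/8 } R={ -9/4; -2; -1; 0 } gives -37/16
step 8: add BLUE to get RRRBBRBB; options L={ -3; -5/2; -19/8; -37/16 } R={ -9/4; -2; -1; 0 } gives -73/32
step 9: add RED to get RRRBBRBBR; options L={ -3; -5/2; -19/8; -37/16 } R={ -73/32; -9/4; -2; -1; 0 } gives -147/64
step 10: add RED to get RRRBBRBBRR; options L={ -3; -5/2; -19/8; -37/16 } R={ -147/64; -73/32; -9/4; -2; -1; 0 } gives -295/128
step 11: add RED to get RRRBBRBBRRR; options L={ -3; -5/2; -19/8; -37/16 } R={ -295/128; -147/64; -73/32; -9/4; -2; -1; 0 } gives -591/256
step 12: add BLUE to get RRRBBRBBRRRB; options L={ -3; -5/2; -19/8; -37/16; -591/256 } R={ -295/128; -147/64; -73/32; -9/4; -2; -1; 0 } gives -1181/512
step 13: add RED to get RRRBBRBBRRRBR; options L={ -3; -5/2; -19/8; -37/16; -591/256 } R={ -1181/512; -295/128; -147/64; -73/32; -9/4; -2; -1; 0 } gives -2363/1024
step 14: add RED to get RRRBBRBBRRRBRR; options L={ -3; -5/2; -19/8; -37/16; -591/256 } R={ -2363/1024; -1181/512; -295/128; -147/64; -73/32; -9/4; -2; -1; 0 } gives -4727/2048
step 15: add RED to get RRRBBRBBRRRBRRR; options L={ -3; -5/2; -19/8; -37/16; -591/256 } R={ -4727/2048; -2363/1024; -1181/512; -295/128; -147/64; -73/32; -9/4; -2; -1; 0 } gives -9455/4096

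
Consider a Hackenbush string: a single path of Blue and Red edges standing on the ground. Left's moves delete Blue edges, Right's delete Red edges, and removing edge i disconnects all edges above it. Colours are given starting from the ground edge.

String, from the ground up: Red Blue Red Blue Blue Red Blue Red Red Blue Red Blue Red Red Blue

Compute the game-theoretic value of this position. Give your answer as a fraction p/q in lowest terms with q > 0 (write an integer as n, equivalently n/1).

edge 1 of 15 (Red): {  | 0 } → -1
edge 2 of 15 (Blue): { -1 | 0 } → -1/2
edge 3 of 15 (Red): { -1 | -1/2 0 } → -3/4
edge 4 of 15 (Blue): { -1 -3/4 | -1/2 0 } → -5/8
edge 5 of 15 (Blue): { -1 -3/4 -5/8 | -1/2 0 } → -9/16
edge 6 of 15 (Red): { -1 -3/4 -5/8 | -9/16 -1/2 0 } → -19/32
edge 7 of 15 (Blue): { -1 -3/4 -5/8 -19/32 | -9/16 -1/2 0 } → -37/64
edge 8 of 15 (Red): { -1 -3/4 -5/8 -19/32 | -37/64 -9/16 -1/2 0 } → -75/128
edge 9 of 15 (Red): { -1 -3/4 -5/8 -19/32 | -75/128 -37/64 -9/16 -1/2 0 } → -151/256
edge 10 of 15 (Blue): { -1 -3/4 -5/8 -19/32 -151/256 | -75/128 -37/64 -9/16 -1/2 0 } → -301/512
edge 11 of 15 (Red): { -1 -3/4 -5/8 -19/32 -151/256 | -301/512 -75/128 -37/64 -9/16 -1/2 0 } → -603/1024
edge 12 of 15 (Blue): { -1 -3/4 -5/8 -19/32 -151/256 -603/1024 | -301/512 -75/128 -37/64 -9/16 -1/2 0 } → -1205/2048
edge 13 of 15 (Red): { -1 -3/4 -5/8 -19/32 -151/256 -603/1024 | -1205/2048 -301/512 -75/128 -37/64 -9/16 -1/2 0 } → -2411/4096
edge 14 of 15 (Red): { -1 -3/4 -5/8 -19/32 -151/256 -603/1024 | -2411/4096 -1205/2048 -301/512 -75/128 -37/64 -9/16 -1/2 0 } → -4823/8192
edge 15 of 15 (Blue): { -1 -3/4 -5/8 -19/32 -151/256 -603/1024 -4823/8192 | -2411/4096 -1205/2048 -301/512 -75/128 -37/64 -9/16 -1/2 0 } → -9645/16384

-9645/16384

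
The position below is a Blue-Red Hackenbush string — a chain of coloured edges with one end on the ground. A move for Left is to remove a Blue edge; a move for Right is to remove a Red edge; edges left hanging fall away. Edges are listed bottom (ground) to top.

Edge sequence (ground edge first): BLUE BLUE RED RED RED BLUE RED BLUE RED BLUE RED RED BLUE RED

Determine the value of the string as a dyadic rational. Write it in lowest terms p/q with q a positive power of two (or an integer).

Prefix values for BLUE BLUE RED RED RED BLUE RED BLUE RED BLUE RED RED BLUE RED via {L|R} + simplicity:
1 of 14 · B · max L 0 · min R +∞ = 1
2 of 14 · BB · max L 1 · min R +∞ = 2
3 of 14 · BBR · max L 1 · min R 2 = 3/2
4 of 14 · BBRR · max L 1 · min R 3/2 = 5/4
5 of 14 · BBRRR · max L 1 · min R 5/4 = 9/8
6 of 14 · BBRRRB · max L 9/8 · min R 5/4 = 19/16
7 of 14 · BBRRRBR · max L 9/8 · min R 19/16 = 37/32
8 of 14 · BBRRRBRB · max L 37/32 · min R 19/16 = 75/64
9 of 14 · BBRRRBRBR · max L 37/32 · min R 75/64 = 149/128
10 of 14 · BBRRRBRBRB · max L 149/128 · min R 75/64 = 299/256
11 of 14 · BBRRRBRBRBR · max L 149/128 · min R 299/256 = 597/512
12 of 14 · BBRRRBRBRBRR · max L 149/128 · min R 597/512 = 1193/1024
13 of 14 · BBRRRBRBRBRRB · max L 1193/1024 · min R 597/512 = 2387/2048
14 of 14 · BBRRRBRBRBRRBR · max L 1193/1024 · min R 2387/2048 = 4773/4096

4773/4096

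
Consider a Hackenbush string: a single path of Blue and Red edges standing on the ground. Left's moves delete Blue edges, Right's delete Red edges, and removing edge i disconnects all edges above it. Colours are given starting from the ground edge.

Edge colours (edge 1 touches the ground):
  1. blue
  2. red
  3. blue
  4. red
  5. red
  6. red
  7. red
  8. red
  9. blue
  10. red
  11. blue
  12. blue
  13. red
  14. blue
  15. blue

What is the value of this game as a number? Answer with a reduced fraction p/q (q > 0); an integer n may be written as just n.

b: Left { 0 }, Right { — } → simplest 1
br: Left { 0 }, Right { 1 } → simplest 1/2
brb: Left { 0; 1/2 }, Right { 1 } → simplest 3/4
brbr: Left { 0; 1/2 }, Right { 3/4; 1 } → simplest 5/8
brbrr: Left { 0; 1/2 }, Right { 5/8; 3/4; 1 } → simplest 9/16
brbrrr: Left { 0; 1/2 }, Right { 9/16; 5/8; 3/4; 1 } → simplest 17/32
brbrrrr: Left { 0; 1/2 }, Right { 17/32; 9/16; 5/8; 3/4; 1 } → simplest 33/64
brbrrrrr: Left { 0; 1/2 }, Right { 33/64; 17/32; 9/16; 5/8; 3/4; 1 } → simplest 65/128
brbrrrrrb: Left { 0; 1/2; 65/128 }, Right { 33/64; 17/32; 9/16; 5/8; 3/4; 1 } → simplest 131/256
brbrrrrrbr: Left { 0; 1/2; 65/128 }, Right { 131/256; 33/64; 17/32; 9/16; 5/8; 3/4; 1 } → simplest 261/512
brbrrrrrbrb: Left { 0; 1/2; 65/128; 261/512 }, Right { 131/256; 33/64; 17/32; 9/16; 5/8; 3/4; 1 } → simplest 523/1024
brbrrrrrbrbb: Left { 0; 1/2; 65/128; 261/512; 523/1024 }, Right { 131/256; 33/64; 17/32; 9/16; 5/8; 3/4; 1 } → simplest 1047/2048
brbrrrrrbrbbr: Left { 0; 1/2; 65/128; 261/512; 523/1024 }, Right { 1047/2048; 131/256; 33/64; 17/32; 9/16; 5/8; 3/4; 1 } → simplest 2093/4096
brbrrrrrbrbbrb: Left { 0; 1/2; 65/128; 261/512; 523/1024; 2093/4096 }, Right { 1047/2048; 131/256; 33/64; 17/32; 9/16; 5/8; 3/4; 1 } → simplest 4187/8192
brbrrrrrbrbbrbb: Left { 0; 1/2; 65/128; 261/512; 523/1024; 2093/4096; 4187/8192 }, Right { 1047/2048; 131/256; 33/64; 17/32; 9/16; 5/8; 3/4; 1 } → simplest 8375/16384

8375/16384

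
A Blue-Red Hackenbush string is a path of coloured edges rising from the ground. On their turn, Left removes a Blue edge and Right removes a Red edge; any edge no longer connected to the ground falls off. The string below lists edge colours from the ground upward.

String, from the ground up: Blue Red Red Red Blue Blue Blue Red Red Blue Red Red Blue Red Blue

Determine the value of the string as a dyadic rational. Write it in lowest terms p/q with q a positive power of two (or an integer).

Prefix values for Blue Red Red Red Blue Blue Blue Red Red Blue Red Red Blue Red Blue via {L|R} + simplicity:
G_1 [B]  L=[0]  R=[—]  ⇒ 1
G_2 [BR]  L=[0]  R=[1]  ⇒ 1/2
G_3 [BRR]  L=[0]  R=[1/2,1]  ⇒ 1/4
G_4 [BRRR]  L=[0]  R=[1/4,1/2,1]  ⇒ 1/8
G_5 [BRRRB]  L=[0,1/8]  R=[1/4,1/2,1]  ⇒ 3/16
G_6 [BRRRBB]  L=[0,1/8,3/16]  R=[1/4,1/2,1]  ⇒ 7/32
G_7 [BRRRBBB]  L=[0,1/8,3/16,7/32]  R=[1/4,1/2,1]  ⇒ 15/64
G_8 [BRRRBBBR]  L=[0,1/8,3/16,7/32]  R=[15/64,1/4,1/2,1]  ⇒ 29/128
G_9 [BRRRBBBRR]  L=[0,1/8,3/16,7/32]  R=[29/128,15/64,1/4,1/2,1]  ⇒ 57/256
G_10 [BRRRBBBRRB]  L=[0,1/8,3/16,7/32,57/256]  R=[29/128,15/64,1/4,1/2,1]  ⇒ 115/512
G_11 [BRRRBBBRRBR]  L=[0,1/8,3/16,7/32,57/256]  R=[115/512,29/128,15/64,1/4,1/2,1]  ⇒ 229/1024
G_12 [BRRRBBBRRBRR]  L=[0,1/8,3/16,7/32,57/256]  R=[229/1024,115/512,29/128,15/64,1/4,1/2,1]  ⇒ 457/2048
G_13 [BRRRBBBRRBRRB]  L=[0,1/8,3/16,7/32,57/256,457/2048]  R=[229/1024,115/512,29/128,15/64,1/4,1/2,1]  ⇒ 915/4096
G_14 [BRRRBBBRRBRRBR]  L=[0,1/8,3/16,7/32,57/256,457/2048]  R=[915/4096,229/1024,115/512,29/128,15/64,1/4,1/2,1]  ⇒ 1829/8192
G_15 [BRRRBBBRRBRRBRB]  L=[0,1/8,3/16,7/32,57/256,457/2048,1829/8192]  R=[915/4096,229/1024,115/512,29/128,15/64,1/4,1/2,1]  ⇒ 3659/16384

3659/16384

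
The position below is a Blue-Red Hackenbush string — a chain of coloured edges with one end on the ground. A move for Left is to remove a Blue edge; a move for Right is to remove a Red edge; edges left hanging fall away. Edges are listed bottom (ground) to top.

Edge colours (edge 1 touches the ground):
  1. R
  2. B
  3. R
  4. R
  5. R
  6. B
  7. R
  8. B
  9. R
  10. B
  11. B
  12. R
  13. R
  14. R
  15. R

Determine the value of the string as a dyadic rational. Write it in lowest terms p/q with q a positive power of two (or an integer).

-15007/16384

R: Left { — }, Right { 0 } -> simplest -1
RB: Left { -1 }, Right { 0 } -> simplest -1/2
RBR: Left { -1 }, Right { -1/2,0 } -> simplest -3/4
RBRR: Left { -1 }, Right { -3/4,-1/2,0 } -> simplest -7/8
RBRRR: Left { -1 }, Right { -7/8,-3/4,-1/2,0 } -> simplest -15/16
RBRRRB: Left { -1,-15/16 }, Right { -7/8,-3/4,-1/2,0 } -> simplest -29/32
RBRRRBR: Left { -1,-15/16 }, Right { -29/32,-7/8,-3/4,-1/2,0 } -> simplest -59/64
RBRRRBRB: Left { -1,-15/16,-59/64 }, Right { -29/32,-7/8,-3/4,-1/2,0 } -> simplest -117/128
RBRRRBRBR: Left { -1,-15/16,-59/64 }, Right { -117/128,-29/32,-7/8,-3/4,-1/2,0 } -> simplest -235/256
RBRRRBRBRB: Left { -1,-15/16,-59/64,-235/256 }, Right { -117/128,-29/32,-7/8,-3/4,-1/2,0 } -> simplest -469/512
RBRRRBRBRBB: Left { -1,-15/16,-59/64,-235/256,-469/512 }, Right { -117/128,-29/32,-7/8,-3/4,-1/2,0 } -> simplest -937/1024
RBRRRBRBRBBR: Left { -1,-15/16,-59/64,-235/256,-469/512 }, Right { -937/1024,-117/128,-29/32,-7/8,-3/4,-1/2,0 } -> simplest -1875/2048
RBRRRBRBRBBRR: Left { -1,-15/16,-59/64,-235/256,-469/512 }, Right { -1875/2048,-937/1024,-117/128,-29/32,-7/8,-3/4,-1/2,0 } -> simplest -3751/4096
RBRRRBRBRBBRRR: Left { -1,-15/16,-59/64,-235/256,-469/512 }, Right { -3751/4096,-1875/2048,-937/1024,-117/128,-29/32,-7/8,-3/4,-1/2,0 } -> simplest -7503/8192
RBRRRBRBRBBRRRR: Left { -1,-15/16,-59/64,-235/256,-469/512 }, Right { -7503/8192,-3751/4096,-1875/2048,-937/1024,-117/128,-29/32,-7/8,-3/4,-1/2,0 } -> simplest -15007/16384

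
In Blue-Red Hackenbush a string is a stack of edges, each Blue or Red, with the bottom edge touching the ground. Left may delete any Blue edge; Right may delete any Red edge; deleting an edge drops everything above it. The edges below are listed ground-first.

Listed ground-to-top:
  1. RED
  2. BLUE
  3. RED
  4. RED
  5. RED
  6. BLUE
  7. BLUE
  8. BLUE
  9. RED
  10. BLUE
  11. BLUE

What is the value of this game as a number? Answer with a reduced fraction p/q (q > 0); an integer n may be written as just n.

-905/1024

Prefix values for RED BLUE RED RED RED BLUE BLUE BLUE RED BLUE BLUE via {L|R} + simplicity:
1 of 11 · R · max L −∞ · min R 0 = -1
2 of 11 · RB · max L -1 · min R 0 = -1/2
3 of 11 · RBR · max L -1 · min R -1/2 = -3/4
4 of 11 · RBRR · max L -1 · min R -3/4 = -7/8
5 of 11 · RBRRR · max L -1 · min R -7/8 = -15/16
6 of 11 · RBRRRB · max L -15/16 · min R -7/8 = -29/32
7 of 11 · RBRRRBB · max L -29/32 · min R -7/8 = -57/64
8 of 11 · RBRRRBBB · max L -57/64 · min R -7/8 = -113/128
9 of 11 · RBRRRBBBR · max L -57/64 · min R -113/128 = -227/256
10 of 11 · RBRRRBBBRB · max L -227/256 · min R -113/128 = -453/512
11 of 11 · RBRRRBBBRBB · max L -453/512 · min R -113/128 = -905/1024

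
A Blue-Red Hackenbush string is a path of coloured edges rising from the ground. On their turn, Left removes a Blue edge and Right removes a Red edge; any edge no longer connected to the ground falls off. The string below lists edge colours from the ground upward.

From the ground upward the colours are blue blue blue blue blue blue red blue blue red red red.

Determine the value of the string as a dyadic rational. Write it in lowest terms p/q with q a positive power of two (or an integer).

369/64

Build value(s[:k]) for k = 1..12, string s = blue blue blue blue blue blue red blue blue red red red.
value_1 [b]  L=[0]  R=[∅]  → 1
value_2 [bb]  L=[0 1]  R=[∅]  → 2
value_3 [bbb]  L=[0 1 2]  R=[∅]  → 3
value_4 [bbbb]  L=[0 1 2 3]  R=[∅]  → 4
value_5 [bbbbb]  L=[0 1 2 3 4]  R=[∅]  → 5
value_6 [bbbbbb]  L=[0 1 2 3 4 5]  R=[∅]  → 6
value_7 [bbbbbbr]  L=[0 1 2 3 4 5]  R=[6]  → 11/2
value_8 [bbbbbbrb]  L=[0 1 2 3 4 5 11/2]  R=[6]  → 23/4
value_9 [bbbbbbrbb]  L=[0 1 2 3 4 5 11/2 23/4]  R=[6]  → 47/8
value_10 [bbbbbbrbbr]  L=[0 1 2 3 4 5 11/2 23/4]  R=[47/8 6]  → 93/16
value_11 [bbbbbbrbbrr]  L=[0 1 2 3 4 5 11/2 23/4]  R=[93/16 47/8 6]  → 185/32
value_12 [bbbbbbrbbrrr]  L=[0 1 2 3 4 5 11/2 23/4]  R=[185/32 93/16 47/8 6]  → 369/64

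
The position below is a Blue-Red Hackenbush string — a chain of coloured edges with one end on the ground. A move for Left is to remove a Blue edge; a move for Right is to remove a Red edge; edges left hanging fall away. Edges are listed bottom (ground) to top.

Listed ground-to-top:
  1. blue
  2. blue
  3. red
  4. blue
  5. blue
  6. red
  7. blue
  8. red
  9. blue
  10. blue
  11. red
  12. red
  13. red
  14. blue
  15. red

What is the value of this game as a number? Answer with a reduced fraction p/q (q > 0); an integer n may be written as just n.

Build val(s[:k]) for k = 1..15, string s = blue blue red blue blue red blue red blue blue red red red blue red.
1 of 15 · b · max L 0 · min R +∞ => 1
2 of 15 · bb · max L 1 · min R +∞ => 2
3 of 15 · bbr · max L 1 · min R 2 => 3/2
4 of 15 · bbrb · max L 3/2 · min R 2 => 7/4
5 of 15 · bbrbb · max L 7/4 · min R 2 => 15/8
6 of 15 · bbrbbr · max L 7/4 · min R 15/8 => 29/16
7 of 15 · bbrbbrb · max L 29/16 · min R 15/8 => 59/32
8 of 15 · bbrbbrbr · max L 29/16 · min R 59/32 => 117/64
9 of 15 · bbrbbrbrb · max L 117/64 · min R 59/32 => 235/128
10 of 15 · bbrbbrbrbb · max L 235/128 · min R 59/32 => 471/256
11 of 15 · bbrbbrbrbbr · max L 235/128 · min R 471/256 => 941/512
12 of 15 · bbrbbrbrbbrr · max L 235/128 · min R 941/512 => 1881/1024
13 of 15 · bbrbbrbrbbrrr · max L 235/128 · min R 1881/1024 => 3761/2048
14 of 15 · bbrbbrbrbbrrrb · max L 3761/2048 · min R 1881/1024 => 7523/4096
15 of 15 · bbrbbrbrbbrrrbr · max L 3761/2048 · min R 7523/4096 => 15045/8192

15045/8192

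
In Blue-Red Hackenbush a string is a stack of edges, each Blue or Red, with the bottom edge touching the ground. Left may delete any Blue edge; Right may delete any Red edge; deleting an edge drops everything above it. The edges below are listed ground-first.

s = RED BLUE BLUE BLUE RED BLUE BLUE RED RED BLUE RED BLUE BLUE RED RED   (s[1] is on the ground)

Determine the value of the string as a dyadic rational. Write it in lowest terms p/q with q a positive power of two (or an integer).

-2471/16384

edge 1 of 15 (RED): { none | 0 } = -1
edge 2 of 15 (BLUE): { -1 | 0 } = -1/2
edge 3 of 15 (BLUE): { -1, -1/2 | 0 } = -1/4
edge 4 of 15 (BLUE): { -1, -1/2, -1/4 | 0 } = -1/8
edge 5 of 15 (RED): { -1, -1/2, -1/4 | -1/8, 0 } = -3/16
edge 6 of 15 (BLUE): { -1, -1/2, -1/4, -3/16 | -1/8, 0 } = -5/32
edge 7 of 15 (BLUE): { -1, -1/2, -1/4, -3/16, -5/32 | -1/8, 0 } = -9/64
edge 8 of 15 (RED): { -1, -1/2, -1/4, -3/16, -5/32 | -9/64, -1/8, 0 } = -19/128
edge 9 of 15 (RED): { -1, -1/2, -1/4, -3/16, -5/32 | -19/128, -9/64, -1/8, 0 } = -39/256
edge 10 of 15 (BLUE): { -1, -1/2, -1/4, -3/16, -5/32, -39/256 | -19/128, -9/64, -1/8, 0 } = -77/512
edge 11 of 15 (RED): { -1, -1/2, -1/4, -3/16, -5/32, -39/256 | -77/512, -19/128, -9/64, -1/8, 0 } = -155/1024
edge 12 of 15 (BLUE): { -1, -1/2, -1/4, -3/16, -5/32, -39/256, -155/1024 | -77/512, -19/128, -9/64, -1/8, 0 } = -309/2048
edge 13 of 15 (BLUE): { -1, -1/2, -1/4, -3/16, -5/32, -39/256, -155/1024, -309/2048 | -77/512, -19/128, -9/64, -1/8, 0 } = -617/4096
edge 14 of 15 (RED): { -1, -1/2, -1/4, -3/16, -5/32, -39/256, -155/1024, -309/2048 | -617/4096, -77/512, -19/128, -9/64, -1/8, 0 } = -1235/8192
edge 15 of 15 (RED): { -1, -1/2, -1/4, -3/16, -5/32, -39/256, -155/1024, -309/2048 | -1235/8192, -617/4096, -77/512, -19/128, -9/64, -1/8, 0 } = -2471/16384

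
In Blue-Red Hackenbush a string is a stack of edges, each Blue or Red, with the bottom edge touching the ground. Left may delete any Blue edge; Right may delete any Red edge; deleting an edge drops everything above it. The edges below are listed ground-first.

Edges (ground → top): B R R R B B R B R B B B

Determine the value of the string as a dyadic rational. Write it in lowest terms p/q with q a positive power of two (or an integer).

431/2048

edge 1 of 12 (B): { 0 | none } => 1
edge 2 of 12 (R): { 0 | 1 } => 1/2
edge 3 of 12 (R): { 0 | 1/2 1 } => 1/4
edge 4 of 12 (R): { 0 | 1/4 1/2 1 } => 1/8
edge 5 of 12 (B): { 0 1/8 | 1/4 1/2 1 } => 3/16
edge 6 of 12 (B): { 0 1/8 3/16 | 1/4 1/2 1 } => 7/32
edge 7 of 12 (R): { 0 1/8 3/16 | 7/32 1/4 1/2 1 } => 13/64
edge 8 of 12 (B): { 0 1/8 3/16 13/64 | 7/32 1/4 1/2 1 } => 27/128
edge 9 of 12 (R): { 0 1/8 3/16 13/64 | 27/128 7/32 1/4 1/2 1 } => 53/256
edge 10 of 12 (B): { 0 1/8 3/16 13/64 53/256 | 27/128 7/32 1/4 1/2 1 } => 107/512
edge 11 of 12 (B): { 0 1/8 3/16 13/64 53/256 107/512 | 27/128 7/32 1/4 1/2 1 } => 215/1024
edge 12 of 12 (B): { 0 1/8 3/16 13/64 53/256 107/512 215/1024 | 27/128 7/32 1/4 1/2 1 } => 431/2048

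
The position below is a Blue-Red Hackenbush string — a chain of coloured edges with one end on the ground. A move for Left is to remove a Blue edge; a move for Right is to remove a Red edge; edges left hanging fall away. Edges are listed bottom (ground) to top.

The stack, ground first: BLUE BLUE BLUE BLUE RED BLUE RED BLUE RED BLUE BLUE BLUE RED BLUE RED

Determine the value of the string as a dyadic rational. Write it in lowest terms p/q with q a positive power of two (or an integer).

7541/2048

Recurse on prefixes of the 15-edge string BLUE BLUE BLUE BLUE RED BLUE RED BLUE RED BLUE BLUE BLUE RED BLUE RED:
B: Left { 0 }, Right { — } gives simplest 1
BB: Left { 0; 1 }, Right { — } gives simplest 2
BBB: Left { 0; 1; 2 }, Right { — } gives simplest 3
BBBB: Left { 0; 1; 2; 3 }, Right { — } gives simplest 4
BBBBR: Left { 0; 1; 2; 3 }, Right { 4 } gives simplest 7/2
BBBBRB: Left { 0; 1; 2; 3; 7/2 }, Right { 4 } gives simplest 15/4
BBBBRBR: Left { 0; 1; 2; 3; 7/2 }, Right { 15/4; 4 } gives simplest 29/8
BBBBRBRB: Left { 0; 1; 2; 3; 7/2; 29/8 }, Right { 15/4; 4 } gives simplest 59/16
BBBBRBRBR: Left { 0; 1; 2; 3; 7/2; 29/8 }, Right { 59/16; 15/4; 4 } gives simplest 117/32
BBBBRBRBRB: Left { 0; 1; 2; 3; 7/2; 29/8; 117/32 }, Right { 59/16; 15/4; 4 } gives simplest 235/64
BBBBRBRBRBB: Left { 0; 1; 2; 3; 7/2; 29/8; 117/32; 235/64 }, Right { 59/16; 15/4; 4 } gives simplest 471/128
BBBBRBRBRBBB: Left { 0; 1; 2; 3; 7/2; 29/8; 117/32; 235/64; 471/128 }, Right { 59/16; 15/4; 4 } gives simplest 943/256
BBBBRBRBRBBBR: Left { 0; 1; 2; 3; 7/2; 29/8; 117/32; 235/64; 471/128 }, Right { 943/256; 59/16; 15/4; 4 } gives simplest 1885/512
BBBBRBRBRBBBRB: Left { 0; 1; 2; 3; 7/2; 29/8; 117/32; 235/64; 471/128; 1885/512 }, Right { 943/256; 59/16; 15/4; 4 } gives simplest 3771/1024
BBBBRBRBRBBBRBR: Left { 0; 1; 2; 3; 7/2; 29/8; 117/32; 235/64; 471/128; 1885/512 }, Right { 3771/1024; 943/256; 59/16; 15/4; 4 } gives simplest 7541/2048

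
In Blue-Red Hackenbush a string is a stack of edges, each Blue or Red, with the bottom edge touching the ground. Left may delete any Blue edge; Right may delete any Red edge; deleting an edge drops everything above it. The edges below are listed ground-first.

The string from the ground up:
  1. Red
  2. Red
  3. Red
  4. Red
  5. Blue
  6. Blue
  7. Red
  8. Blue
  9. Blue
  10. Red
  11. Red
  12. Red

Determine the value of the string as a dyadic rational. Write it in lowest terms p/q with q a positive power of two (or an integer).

g(R) = {  | 0 } → -1
g(RR) = {  | -1 0 } → -2
g(RRR) = {  | -2 -1 0 } → -3
g(RRRR) = {  | -3 -2 -1 0 } → -4
g(RRRRB) = { -4 | -3 -2 -1 0 } → -7/2
g(RRRRBB) = { -4 -7/2 | -3 -2 -1 0 } → -13/4
g(RRRRBBR) = { -4 -7/2 | -13/4 -3 -2 -1 0 } → -27/8
g(RRRRBBRB) = { -4 -7/2 -27/8 | -13/4 -3 -2 -1 0 } → -53/16
g(RRRRBBRBB) = { -4 -7/2 -27/8 -53/16 | -13/4 -3 -2 -1 0 } → -105/32
g(RRRRBBRBBR) = { -4 -7/2 -27/8 -53/16 | -105/32 -13/4 -3 -2 -1 0 } → -211/64
g(RRRRBBRBBRR) = { -4 -7/2 -27/8 -53/16 | -211/64 -105/32 -13/4 -3 -2 -1 0 } → -423/128
g(RRRRBBRBBRRR) = { -4 -7/2 -27/8 -53/16 | -423/128 -211/64 -105/32 -13/4 -3 -2 -1 0 } → -847/256

-847/256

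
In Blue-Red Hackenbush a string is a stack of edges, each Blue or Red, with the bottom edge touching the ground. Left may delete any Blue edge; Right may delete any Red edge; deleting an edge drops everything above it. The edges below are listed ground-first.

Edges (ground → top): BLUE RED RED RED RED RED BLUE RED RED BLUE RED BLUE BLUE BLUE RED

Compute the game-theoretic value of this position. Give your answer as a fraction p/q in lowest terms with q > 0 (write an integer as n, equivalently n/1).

1 of 15 · B · max L 0 · min R +∞ = 1
2 of 15 · BR · max L 0 · min R 1 = 1/2
3 of 15 · BRR · max L 0 · min R 1/2 = 1/4
4 of 15 · BRRR · max L 0 · min R 1/4 = 1/8
5 of 15 · BRRRR · max L 0 · min R 1/8 = 1/16
6 of 15 · BRRRRR · max L 0 · min R 1/16 = 1/32
7 of 15 · BRRRRRB · max L 1/32 · min R 1/16 = 3/64
8 of 15 · BRRRRRBR · max L 1/32 · min R 3/64 = 5/128
9 of 15 · BRRRRRBRR · max L 1/32 · min R 5/128 = 9/256
10 of 15 · BRRRRRBRRB · max L 9/256 · min R 5/128 = 19/512
11 of 15 · BRRRRRBRRBR · max L 9/256 · min R 19/512 = 37/1024
12 of 15 · BRRRRRBRRBRB · max L 37/1024 · min R 19/512 = 75/2048
13 of 15 · BRRRRRBRRBRBB · max L 75/2048 · min R 19/512 = 151/4096
14 of 15 · BRRRRRBRRBRBBB · max L 151/4096 · min R 19/512 = 303/8192
15 of 15 · BRRRRRBRRBRBBBR · max L 151/4096 · min R 303/8192 = 605/16384

605/16384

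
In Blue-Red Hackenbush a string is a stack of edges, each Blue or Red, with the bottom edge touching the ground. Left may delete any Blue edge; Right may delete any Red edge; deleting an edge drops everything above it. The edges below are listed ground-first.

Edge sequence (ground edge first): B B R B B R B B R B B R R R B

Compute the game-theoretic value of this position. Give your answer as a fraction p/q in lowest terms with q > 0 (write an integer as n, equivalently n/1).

1 of 15 · B · max L 0 · min R +∞ = 1
2 of 15 · BB · max L 1 · min R +∞ = 2
3 of 15 · BBR · max L 1 · min R 2 = 3/2
4 of 15 · BBRB · max L 3/2 · min R 2 = 7/4
5 of 15 · BBRBB · max L 7/4 · min R 2 = 15/8
6 of 15 · BBRBBR · max L 7/4 · min R 15/8 = 29/16
7 of 15 · BBRBBRB · max L 29/16 · min R 15/8 = 59/32
8 of 15 · BBRBBRBB · max L 59/32 · min R 15/8 = 119/64
9 of 15 · BBRBBRBBR · max L 59/32 · min R 119/64 = 237/128
10 of 15 · BBRBBRBBRB · max L 237/128 · min R 119/64 = 475/256
11 of 15 · BBRBBRBBRBB · max L 475/256 · min R 119/64 = 951/512
12 of 15 · BBRBBRBBRBBR · max L 475/256 · min R 951/512 = 1901/1024
13 of 15 · BBRBBRBBRBBRR · max L 475/256 · min R 1901/1024 = 3801/2048
14 of 15 · BBRBBRBBRBBRRR · max L 475/256 · min R 3801/2048 = 7601/4096
15 of 15 · BBRBBRBBRBBRRRB · max L 7601/4096 · min R 3801/2048 = 15203/8192

15203/8192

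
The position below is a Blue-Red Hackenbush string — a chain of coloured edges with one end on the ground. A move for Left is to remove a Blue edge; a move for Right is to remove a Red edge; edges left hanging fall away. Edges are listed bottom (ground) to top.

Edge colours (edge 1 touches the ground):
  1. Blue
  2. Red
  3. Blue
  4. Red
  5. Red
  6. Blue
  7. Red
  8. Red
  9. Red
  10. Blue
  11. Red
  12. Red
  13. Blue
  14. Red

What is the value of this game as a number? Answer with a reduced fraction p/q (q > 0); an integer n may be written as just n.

B: Left { 0 }, Right {  } = simplest 1
BR: Left { 0 }, Right { 1 } = simplest 1/2
BRB: Left { 0 1/2 }, Right { 1 } = simplest 3/4
BRBR: Left { 0 1/2 }, Right { 3/4 1 } = simplest 5/8
BRBRR: Left { 0 1/2 }, Right { 5/8 3/4 1 } = simplest 9/16
BRBRRB: Left { 0 1/2 9/16 }, Right { 5/8 3/4 1 } = simplest 19/32
BRBRRBR: Left { 0 1/2 9/16 }, Right { 19/32 5/8 3/4 1 } = simplest 37/64
BRBRRBRR: Left { 0 1/2 9/16 }, Right { 37/64 19/32 5/8 3/4 1 } = simplest 73/128
BRBRRBRRR: Left { 0 1/2 9/16 }, Right { 73/128 37/64 19/32 5/8 3/4 1 } = simplest 145/256
BRBRRBRRRB: Left { 0 1/2 9/16 145/256 }, Right { 73/128 37/64 19/32 5/8 3/4 1 } = simplest 291/512
BRBRRBRRRBR: Left { 0 1/2 9/16 145/256 }, Right { 291/512 73/128 37/64 19/32 5/8 3/4 1 } = simplest 581/1024
BRBRRBRRRBRR: Left { 0 1/2 9/16 145/256 }, Right { 581/1024 291/512 73/128 37/64 19/32 5/8 3/4 1 } = simplest 1161/2048
BRBRRBRRRBRRB: Left { 0 1/2 9/16 145/256 1161/2048 }, Right { 581/1024 291/512 73/128 37/64 19/32 5/8 3/4 1 } = simplest 2323/4096
BRBRRBRRRBRRBR: Left { 0 1/2 9/16 145/256 1161/2048 }, Right { 2323/4096 581/1024 291/512 73/128 37/64 19/32 5/8 3/4 1 } = simplest 4645/8192

4645/8192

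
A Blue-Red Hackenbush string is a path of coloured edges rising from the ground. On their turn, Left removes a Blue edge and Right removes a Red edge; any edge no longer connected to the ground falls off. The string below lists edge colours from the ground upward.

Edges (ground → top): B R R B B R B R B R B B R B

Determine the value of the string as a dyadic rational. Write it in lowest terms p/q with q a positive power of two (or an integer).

3419/8192

Build value(s[:k]) for k = 1..14, string s = B R R B B R B R B R B B R B.
edge 1 of 14 (B): { 0 | none } ⇒ 1
edge 2 of 14 (R): { 0 | 1 } ⇒ 1/2
edge 3 of 14 (R): { 0 | 1/2, 1 } ⇒ 1/4
edge 4 of 14 (B): { 0, 1/4 | 1/2, 1 } ⇒ 3/8
edge 5 of 14 (B): { 0, 1/4, 3/8 | 1/2, 1 } ⇒ 7/16
edge 6 of 14 (R): { 0, 1/4, 3/8 | 7/16, 1/2, 1 } ⇒ 13/32
edge 7 of 14 (B): { 0, 1/4, 3/8, 13/32 | 7/16, 1/2, 1 } ⇒ 27/64
edge 8 of 14 (R): { 0, 1/4, 3/8, 13/32 | 27/64, 7/16, 1/2, 1 } ⇒ 53/128
edge 9 of 14 (B): { 0, 1/4, 3/8, 13/32, 53/128 | 27/64, 7/16, 1/2, 1 } ⇒ 107/256
edge 10 of 14 (R): { 0, 1/4, 3/8, 13/32, 53/128 | 107/256, 27/64, 7/16, 1/2, 1 } ⇒ 213/512
edge 11 of 14 (B): { 0, 1/4, 3/8, 13/32, 53/128, 213/512 | 107/256, 27/64, 7/16, 1/2, 1 } ⇒ 427/1024
edge 12 of 14 (B): { 0, 1/4, 3/8, 13/32, 53/128, 213/512, 427/1024 | 107/256, 27/64, 7/16, 1/2, 1 } ⇒ 855/2048
edge 13 of 14 (R): { 0, 1/4, 3/8, 13/32, 53/128, 213/512, 427/1024 | 855/2048, 107/256, 27/64, 7/16, 1/2, 1 } ⇒ 1709/4096
edge 14 of 14 (B): { 0, 1/4, 3/8, 13/32, 53/128, 213/512, 427/1024, 1709/4096 | 855/2048, 107/256, 27/64, 7/16, 1/2, 1 } ⇒ 3419/8192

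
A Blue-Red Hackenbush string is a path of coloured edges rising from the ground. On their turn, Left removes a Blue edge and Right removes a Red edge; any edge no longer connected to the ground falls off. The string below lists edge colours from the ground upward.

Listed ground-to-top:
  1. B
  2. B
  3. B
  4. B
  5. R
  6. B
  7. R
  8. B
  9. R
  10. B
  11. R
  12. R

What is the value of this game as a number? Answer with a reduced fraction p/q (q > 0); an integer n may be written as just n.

Recurse on prefixes of the 12-edge string B B B B R B R B R B R R:
step 1: add B to get B; options L={ 0 } R={ ∅ } ⇒ 1
step 2: add B to get BB; options L={ 0; 1 } R={ ∅ } ⇒ 2
step 3: add B to get BBB; options L={ 0; 1; 2 } R={ ∅ } ⇒ 3
step 4: add B to get BBBB; options L={ 0; 1; 2; 3 } R={ ∅ } ⇒ 4
step 5: add R to get BBBBR; options L={ 0; 1; 2; 3 } R={ 4 } ⇒ 7/2
step 6: add B to get BBBBRB; options L={ 0; 1; 2; 3; 7/2 } R={ 4 } ⇒ 15/4
step 7: add R to get BBBBRBR; options L={ 0; 1; 2; 3; 7/2 } R={ 15/4; 4 } ⇒ 29/8
step 8: add B to get BBBBRBRB; options L={ 0; 1; 2; 3; 7/2; 29/8 } R={ 15/4; 4 } ⇒ 59/16
step 9: add R to get BBBBRBRBR; options L={ 0; 1; 2; 3; 7/2; 29/8 } R={ 59/16; 15/4; 4 } ⇒ 117/32
step 10: add B to get BBBBRBRBRB; options L={ 0; 1; 2; 3; 7/2; 29/8; 117/32 } R={ 59/16; 15/4; 4 } ⇒ 235/64
step 11: add R to get BBBBRBRBRBR; options L={ 0; 1; 2; 3; 7/2; 29/8; 117/32 } R={ 235/64; 59/16; 15/4; 4 } ⇒ 469/128
step 12: add R to get BBBBRBRBRBRR; options L={ 0; 1; 2; 3; 7/2; 29/8; 117/32 } R={ 469/128; 235/64; 59/16; 15/4; 4 } ⇒ 937/256

937/256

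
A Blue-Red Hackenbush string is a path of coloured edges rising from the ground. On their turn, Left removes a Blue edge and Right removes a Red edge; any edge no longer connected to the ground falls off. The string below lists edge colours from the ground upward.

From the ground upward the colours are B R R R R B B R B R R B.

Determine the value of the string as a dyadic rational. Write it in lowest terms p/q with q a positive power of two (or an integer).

211/2048

Build g(s[:k]) for k = 1..12, string s = B R R R R B B R B R R B.
g_1 [B]  L=[0]  R=[∅]  => 1
g_2 [BR]  L=[0]  R=[1]  => 1/2
g_3 [BRR]  L=[0]  R=[1/2, 1]  => 1/4
g_4 [BRRR]  L=[0]  R=[1/4, 1/2, 1]  => 1/8
g_5 [BRRRR]  L=[0]  R=[1/8, 1/4, 1/2, 1]  => 1/16
g_6 [BRRRRB]  L=[0, 1/16]  R=[1/8, 1/4, 1/2, 1]  => 3/32
g_7 [BRRRRBB]  L=[0, 1/16, 3/32]  R=[1/8, 1/4, 1/2, 1]  => 7/64
g_8 [BRRRRBBR]  L=[0, 1/16, 3/32]  R=[7/64, 1/8, 1/4, 1/2, 1]  => 13/128
g_9 [BRRRRBBRB]  L=[0, 1/16, 3/32, 13/128]  R=[7/64, 1/8, 1/4, 1/2, 1]  => 27/256
g_10 [BRRRRBBRBR]  L=[0, 1/16, 3/32, 13/128]  R=[27/256, 7/64, 1/8, 1/4, 1/2, 1]  => 53/512
g_11 [BRRRRBBRBRR]  L=[0, 1/16, 3/32, 13/128]  R=[53/512, 27/256, 7/64, 1/8, 1/4, 1/2, 1]  => 105/1024
g_12 [BRRRRBBRBRRB]  L=[0, 1/16, 3/32, 13/128, 105/1024]  R=[53/512, 27/256, 7/64, 1/8, 1/4, 1/2, 1]  => 211/2048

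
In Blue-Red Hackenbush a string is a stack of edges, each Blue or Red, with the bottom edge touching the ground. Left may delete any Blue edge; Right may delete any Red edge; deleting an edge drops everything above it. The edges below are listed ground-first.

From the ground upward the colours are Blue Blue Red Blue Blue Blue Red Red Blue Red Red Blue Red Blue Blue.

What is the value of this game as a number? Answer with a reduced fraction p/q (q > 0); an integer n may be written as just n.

v(B) = { 0 | (no moves) } gives 1
v(BB) = { 0,1 | (no moves) } gives 2
v(BBR) = { 0,1 | 2 } gives 3/2
v(BBRB) = { 0,1,3/2 | 2 } gives 7/4
v(BBRBB) = { 0,1,3/2,7/4 | 2 } gives 15/8
v(BBRBBB) = { 0,1,3/2,7/4,15/8 | 2 } gives 31/16
v(BBRBBBR) = { 0,1,3/2,7/4,15/8 | 31/16,2 } gives 61/32
v(BBRBBBRR) = { 0,1,3/2,7/4,15/8 | 61/32,31/16,2 } gives 121/64
v(BBRBBBRRB) = { 0,1,3/2,7/4,15/8,121/64 | 61/32,31/16,2 } gives 243/128
v(BBRBBBRRBR) = { 0,1,3/2,7/4,15/8,121/64 | 243/128,61/32,31/16,2 } gives 485/256
v(BBRBBBRRBRR) = { 0,1,3/2,7/4,15/8,121/64 | 485/256,243/128,61/32,31/16,2 } gives 969/512
v(BBRBBBRRBRRB) = { 0,1,3/2,7/4,15/8,121/64,969/512 | 485/256,243/128,61/32,31/16,2 } gives 1939/1024
v(BBRBBBRRBRRBR) = { 0,1,3/2,7/4,15/8,121/64,969/512 | 1939/1024,485/256,243/128,61/32,31/16,2 } gives 3877/2048
v(BBRBBBRRBRRBRB) = { 0,1,3/2,7/4,15/8,121/64,969/512,3877/2048 | 1939/1024,485/256,243/128,61/32,31/16,2 } gives 7755/4096
v(BBRBBBRRBRRBRBB) = { 0,1,3/2,7/4,15/8,121/64,969/512,3877/2048,7755/4096 | 1939/1024,485/256,243/128,61/32,31/16,2 } gives 15511/8192

15511/8192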